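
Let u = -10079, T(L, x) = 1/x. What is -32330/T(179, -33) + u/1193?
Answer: 1272789691/1193 ≈ 1.0669e+6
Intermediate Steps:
-32330/T(179, -33) + u/1193 = -32330/(1/(-33)) - 10079/1193 = -32330/(-1/33) - 10079*1/1193 = -32330*(-33) - 10079/1193 = 1066890 - 10079/1193 = 1272789691/1193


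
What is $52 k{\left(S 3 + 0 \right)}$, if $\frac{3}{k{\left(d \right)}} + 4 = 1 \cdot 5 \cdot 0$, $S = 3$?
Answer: $-39$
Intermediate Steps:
$k{\left(d \right)} = - \frac{3}{4}$ ($k{\left(d \right)} = \frac{3}{-4 + 1 \cdot 5 \cdot 0} = \frac{3}{-4 + 5 \cdot 0} = \frac{3}{-4 + 0} = \frac{3}{-4} = 3 \left(- \frac{1}{4}\right) = - \frac{3}{4}$)
$52 k{\left(S 3 + 0 \right)} = 52 \left(- \frac{3}{4}\right) = -39$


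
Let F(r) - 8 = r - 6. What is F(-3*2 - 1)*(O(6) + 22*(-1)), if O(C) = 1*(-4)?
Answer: 130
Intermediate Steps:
O(C) = -4
F(r) = 2 + r (F(r) = 8 + (r - 6) = 8 + (-6 + r) = 2 + r)
F(-3*2 - 1)*(O(6) + 22*(-1)) = (2 + (-3*2 - 1))*(-4 + 22*(-1)) = (2 + (-6 - 1))*(-4 - 22) = (2 - 7)*(-26) = -5*(-26) = 130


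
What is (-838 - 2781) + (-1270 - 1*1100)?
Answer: -5989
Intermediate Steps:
(-838 - 2781) + (-1270 - 1*1100) = -3619 + (-1270 - 1100) = -3619 - 2370 = -5989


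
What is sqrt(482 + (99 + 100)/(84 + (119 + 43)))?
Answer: sqrt(29217666)/246 ≈ 21.973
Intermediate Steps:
sqrt(482 + (99 + 100)/(84 + (119 + 43))) = sqrt(482 + 199/(84 + 162)) = sqrt(482 + 199/246) = sqrt(118771/246) = sqrt(29217666)/246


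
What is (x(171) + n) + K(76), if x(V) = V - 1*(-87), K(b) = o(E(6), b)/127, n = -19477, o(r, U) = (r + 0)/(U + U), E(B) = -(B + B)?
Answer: -92750897/4826 ≈ -19219.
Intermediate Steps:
E(B) = -2*B
o(r, U) = r/(2*U) (o(r, U) = r/((2*U)) = r*(1/(2*U)) = r/(2*U))
K(b) = -6/(127*b) (K(b) = ((-2*6)/(2*b))/127 = ((1/2)*(-12)/b)*(1/127) = -6/b*(1/127) = -6/(127*b))
x(V) = 87 + V (x(V) = V + 87 = 87 + V)
(x(171) + n) + K(76) = ((87 + 171) - 19477) - 6/127/76 = (258 - 19477) - 6/127*1/76 = -19219 - 3/4826 = -92750897/4826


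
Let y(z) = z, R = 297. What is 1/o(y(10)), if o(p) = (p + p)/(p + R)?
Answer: 307/20 ≈ 15.350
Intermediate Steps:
o(p) = 2*p/(297 + p) (o(p) = (p + p)/(p + 297) = (2*p)/(297 + p) = 2*p/(297 + p))
1/o(y(10)) = 1/(2*10/(297 + 10)) = 1/(2*10/307) = 1/(2*10*(1/307)) = 1/(20/307) = 307/20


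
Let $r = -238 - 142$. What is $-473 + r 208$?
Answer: $-79513$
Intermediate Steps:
$r = -380$ ($r = -238 - 142 = -380$)
$-473 + r 208 = -473 - 79040 = -79513$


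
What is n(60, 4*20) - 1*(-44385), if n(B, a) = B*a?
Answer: 49185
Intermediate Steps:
n(60, 4*20) - 1*(-44385) = 60*(4*20) - 1*(-44385) = 60*80 + 44385 = 4800 + 44385 = 49185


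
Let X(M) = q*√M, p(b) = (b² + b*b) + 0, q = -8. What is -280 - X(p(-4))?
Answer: -280 + 32*√2 ≈ -234.75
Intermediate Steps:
p(b) = 2*b² (p(b) = (b² + b²) + 0 = 2*b² + 0 = 2*b²)
X(M) = -8*√M
-280 - X(p(-4)) = -280 - (-8)*√(2*(-4)²) = -280 - (-8)*√(2*16) = -280 - (-8)*√32 = -280 - (-8)*4*√2 = -280 - (-32)*√2 = -280 + 32*√2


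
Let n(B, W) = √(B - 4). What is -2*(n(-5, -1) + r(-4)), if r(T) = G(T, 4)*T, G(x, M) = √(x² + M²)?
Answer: -6*I + 32*√2 ≈ 45.255 - 6.0*I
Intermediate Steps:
n(B, W) = √(-4 + B)
G(x, M) = √(M² + x²)
r(T) = T*√(16 + T²) (r(T) = √(4² + T²)*T = √(16 + T²)*T = T*√(16 + T²))
-2*(n(-5, -1) + r(-4)) = -2*(√(-4 - 5) - 4*√(16 + (-4)²)) = -2*(√(-9) - 4*√(16 + 16)) = -2*(3*I - 16*√2) = -2*(-16*√2 + 3*I) = -6*I + 32*√2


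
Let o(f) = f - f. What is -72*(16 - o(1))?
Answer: -1152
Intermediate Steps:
o(f) = 0
-72*(16 - o(1)) = -72*(16 - 1*0) = -72*(16 + 0) = -72*16 = -1152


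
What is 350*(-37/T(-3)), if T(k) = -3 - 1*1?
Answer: 6475/2 ≈ 3237.5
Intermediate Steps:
T(k) = -4 (T(k) = -3 - 1 = -4)
350*(-37/T(-3)) = 350*(-37/(-4)) = 350*(-37*(-¼)) = 350*(37/4) = 6475/2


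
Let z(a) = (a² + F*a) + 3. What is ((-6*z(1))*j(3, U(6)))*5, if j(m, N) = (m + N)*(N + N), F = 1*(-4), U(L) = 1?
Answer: 0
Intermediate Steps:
F = -4
j(m, N) = 2*N*(N + m) (j(m, N) = (N + m)*(2*N) = 2*N*(N + m))
z(a) = 3 + a² - 4*a (z(a) = (a² - 4*a) + 3 = 3 + a² - 4*a)
((-6*z(1))*j(3, U(6)))*5 = ((-6*(3 + 1² - 4*1))*(2*1*(1 + 3)))*5 = ((-6*(3 + 1 - 4))*(2*1*4))*5 = (-6*0*8)*5 = (0*8)*5 = 0*5 = 0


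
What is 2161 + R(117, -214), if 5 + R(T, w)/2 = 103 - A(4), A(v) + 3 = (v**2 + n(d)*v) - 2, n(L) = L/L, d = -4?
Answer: 2327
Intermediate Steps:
n(L) = 1
A(v) = -5 + v + v**2 (A(v) = -3 + ((v**2 + 1*v) - 2) = -3 + ((v**2 + v) - 2) = -3 + ((v + v**2) - 2) = -3 + (-2 + v + v**2) = -5 + v + v**2)
R(T, w) = 166 (R(T, w) = -10 + 2*(103 - (-5 + 4 + 4**2)) = -10 + 2*(103 - (-5 + 4 + 16)) = -10 + 2*(103 - 1*15) = -10 + 2*(103 - 15) = -10 + 2*88 = -10 + 176 = 166)
2161 + R(117, -214) = 2161 + 166 = 2327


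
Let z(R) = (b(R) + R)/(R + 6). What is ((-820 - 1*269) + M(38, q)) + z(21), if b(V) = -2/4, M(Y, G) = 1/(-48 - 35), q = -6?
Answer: -4877549/4482 ≈ -1088.3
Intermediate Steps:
M(Y, G) = -1/83 (M(Y, G) = 1/(-83) = -1/83)
b(V) = -½ (b(V) = -2*¼ = -½)
z(R) = (-½ + R)/(6 + R) (z(R) = (-½ + R)/(R + 6) = (-½ + R)/(6 + R))
((-820 - 1*269) + M(38, q)) + z(21) = ((-820 - 1*269) - 1/83) + (-½ + 21)/(6 + 21) = ((-820 - 269) - 1/83) + (41/2)/27 = (-1089 - 1/83) + (1/27)*(41/2) = -90388/83 + 41/54 = -4877549/4482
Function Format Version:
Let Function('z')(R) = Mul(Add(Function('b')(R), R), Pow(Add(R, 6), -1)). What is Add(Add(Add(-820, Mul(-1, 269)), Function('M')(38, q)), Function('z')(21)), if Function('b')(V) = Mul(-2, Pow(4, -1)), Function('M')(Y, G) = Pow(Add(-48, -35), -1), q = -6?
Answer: Rational(-4877549, 4482) ≈ -1088.3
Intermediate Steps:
Function('M')(Y, G) = Rational(-1, 83) (Function('M')(Y, G) = Pow(-83, -1) = Rational(-1, 83))
Function('b')(V) = Rational(-1, 2) (Function('b')(V) = Mul(-2, Rational(1, 4)) = Rational(-1, 2))
Function('z')(R) = Mul(Pow(Add(6, R), -1), Add(Rational(-1, 2), R)) (Function('z')(R) = Mul(Add(Rational(-1, 2), R), Pow(Add(R, 6), -1)) = Mul(Add(Rational(-1, 2), R), Pow(Add(6, R), -1)) = Mul(Pow(Add(6, R), -1), Add(Rational(-1, 2), R)))
Add(Add(Add(-820, Mul(-1, 269)), Function('M')(38, q)), Function('z')(21)) = Add(Add(Add(-820, Mul(-1, 269)), Rational(-1, 83)), Mul(Pow(Add(6, 21), -1), Add(Rational(-1, 2), 21))) = Add(Add(Add(-820, -269), Rational(-1, 83)), Mul(Pow(27, -1), Rational(41, 2))) = Add(Add(-1089, Rational(-1, 83)), Mul(Rational(1, 27), Rational(41, 2))) = Add(Rational(-90388, 83), Rational(41, 54)) = Rational(-4877549, 4482)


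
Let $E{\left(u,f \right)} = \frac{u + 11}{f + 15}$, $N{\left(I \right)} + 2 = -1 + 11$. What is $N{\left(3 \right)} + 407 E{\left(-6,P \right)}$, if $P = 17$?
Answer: $\frac{2291}{32} \approx 71.594$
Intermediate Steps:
$N{\left(I \right)} = 8$ ($N{\left(I \right)} = -2 + \left(-1 + 11\right) = -2 + 10 = 8$)
$E{\left(u,f \right)} = \frac{11 + u}{15 + f}$
$N{\left(3 \right)} + 407 E{\left(-6,P \right)} = 8 + 407 \frac{11 - 6}{15 + 17} = 8 + 407 \cdot \frac{1}{32} \cdot 5 = 8 + 407 \cdot \frac{5}{32} = 8 + \frac{2035}{32} = \frac{2291}{32}$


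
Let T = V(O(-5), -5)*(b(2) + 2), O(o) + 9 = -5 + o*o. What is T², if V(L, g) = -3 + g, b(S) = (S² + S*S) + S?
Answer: 9216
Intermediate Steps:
O(o) = -14 + o² (O(o) = -9 + (-5 + o*o) = -9 + (-5 + o²) = -14 + o²)
b(S) = S + 2*S² (b(S) = (S² + S²) + S = 2*S² + S = S + 2*S²)
T = -96 (T = (-3 - 5)*(2*(1 + 2*2) + 2) = -8*(2*(1 + 4) + 2) = -8*(2*5 + 2) = -8*(10 + 2) = -8*12 = -96)
T² = (-96)² = 9216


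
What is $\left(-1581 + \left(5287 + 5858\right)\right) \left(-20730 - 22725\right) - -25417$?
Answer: $-415578203$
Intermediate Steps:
$\left(-1581 + \left(5287 + 5858\right)\right) \left(-20730 - 22725\right) - -25417 = \left(-1581 + 11145\right) \left(-43455\right) + 25417 = 9564 \left(-43455\right) + 25417 = -415603620 + 25417 = -415578203$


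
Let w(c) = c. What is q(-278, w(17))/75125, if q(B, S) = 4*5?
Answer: 4/15025 ≈ 0.00026622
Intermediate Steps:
q(B, S) = 20
q(-278, w(17))/75125 = 20/75125 = 20*(1/75125) = 4/15025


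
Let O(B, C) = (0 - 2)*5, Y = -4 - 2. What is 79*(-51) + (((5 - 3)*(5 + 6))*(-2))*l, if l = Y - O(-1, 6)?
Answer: -4205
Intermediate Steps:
Y = -6
O(B, C) = -10 (O(B, C) = -2*5 = -10)
l = 4 (l = -6 - 1*(-10) = -6 + 10 = 4)
79*(-51) + (((5 - 3)*(5 + 6))*(-2))*l = 79*(-51) + (((5 - 3)*(5 + 6))*(-2))*4 = -4029 + ((2*11)*(-2))*4 = -4029 + (22*(-2))*4 = -4029 - 44*4 = -4029 - 176 = -4205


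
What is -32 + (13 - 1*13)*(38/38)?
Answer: -32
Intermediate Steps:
-32 + (13 - 1*13)*(38/38) = -32 + (13 - 13)*(38*(1/38)) = -32 + 0*1 = -32 + 0 = -32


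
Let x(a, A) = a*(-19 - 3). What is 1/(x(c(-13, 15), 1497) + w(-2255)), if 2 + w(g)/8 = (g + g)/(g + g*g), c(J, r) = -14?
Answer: 1127/329076 ≈ 0.0034247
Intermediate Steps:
x(a, A) = -22*a (x(a, A) = a*(-22) = -22*a)
w(g) = -16 + 16*g/(g + g²) (w(g) = -16 + 8*((g + g)/(g + g*g)) = -16 + 8*((2*g)/(g + g²)) = -16 + 8*(2*g/(g + g²)) = -16 + 16*g/(g + g²))
1/(x(c(-13, 15), 1497) + w(-2255)) = 1/(-22*(-14) - 16*(-2255)/(1 - 2255)) = 1/(308 - 16*(-2255)/(-2254)) = 1/(308 - 16*(-2255)*(-1/2254)) = 1/(308 - 18040/1127) = 1/(329076/1127) = 1127/329076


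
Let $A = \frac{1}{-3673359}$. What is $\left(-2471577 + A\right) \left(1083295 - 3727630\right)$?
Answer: $\frac{2667543334361164360}{408151} \approx 6.5357 \cdot 10^{12}$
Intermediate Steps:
$A = - \frac{1}{3673359} \approx -2.7223 \cdot 10^{-7}$
$\left(-2471577 + A\right) \left(1083295 - 3727630\right) = \left(-2471577 - \frac{1}{3673359}\right) \left(1083295 - 3727630\right) = \left(- \frac{9078989617144}{3673359}\right) \left(-2644335\right) = \frac{2667543334361164360}{408151}$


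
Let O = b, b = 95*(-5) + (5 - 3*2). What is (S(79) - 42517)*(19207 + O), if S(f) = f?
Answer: -794906178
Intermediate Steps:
b = -476 (b = -475 + (5 - 6) = -475 - 1 = -476)
O = -476
(S(79) - 42517)*(19207 + O) = (79 - 42517)*(19207 - 476) = -42438*18731 = -794906178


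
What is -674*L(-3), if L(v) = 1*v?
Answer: 2022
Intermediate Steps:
L(v) = v
-674*L(-3) = -674*(-3) = 2022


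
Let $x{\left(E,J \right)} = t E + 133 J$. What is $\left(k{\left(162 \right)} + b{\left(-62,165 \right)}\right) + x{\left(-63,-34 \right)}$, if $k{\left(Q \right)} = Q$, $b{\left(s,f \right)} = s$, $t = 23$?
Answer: $-5871$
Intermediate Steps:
$x{\left(E,J \right)} = 23 E + 133 J$
$\left(k{\left(162 \right)} + b{\left(-62,165 \right)}\right) + x{\left(-63,-34 \right)} = \left(162 - 62\right) + \left(23 \left(-63\right) + 133 \left(-34\right)\right) = 100 - 5971 = -5871$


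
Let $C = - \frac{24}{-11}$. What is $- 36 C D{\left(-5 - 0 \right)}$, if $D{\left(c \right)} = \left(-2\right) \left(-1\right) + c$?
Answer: $\frac{2592}{11} \approx 235.64$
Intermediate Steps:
$D{\left(c \right)} = 2 + c$
$C = \frac{24}{11}$ ($C = \left(-24\right) \left(- \frac{1}{11}\right) = \frac{24}{11} \approx 2.1818$)
$- 36 C D{\left(-5 - 0 \right)} = \left(-36\right) \frac{24}{11} \left(2 - 5\right) = - \frac{864 \left(2 + \left(-5 + 0\right)\right)}{11} = - \frac{864 \left(2 - 5\right)}{11} = \left(- \frac{864}{11}\right) \left(-3\right) = \frac{2592}{11}$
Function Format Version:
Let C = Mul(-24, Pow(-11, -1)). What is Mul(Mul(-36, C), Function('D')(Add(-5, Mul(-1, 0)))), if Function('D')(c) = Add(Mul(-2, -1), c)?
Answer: Rational(2592, 11) ≈ 235.64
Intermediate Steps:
Function('D')(c) = Add(2, c)
C = Rational(24, 11) (C = Mul(-24, Rational(-1, 11)) = Rational(24, 11) ≈ 2.1818)
Mul(Mul(-36, C), Function('D')(Add(-5, Mul(-1, 0)))) = Mul(Mul(-36, Rational(24, 11)), Add(2, Add(-5, Mul(-1, 0)))) = Mul(Rational(-864, 11), Add(2, Add(-5, 0))) = Mul(Rational(-864, 11), Add(2, -5)) = Mul(Rational(-864, 11), -3) = Rational(2592, 11)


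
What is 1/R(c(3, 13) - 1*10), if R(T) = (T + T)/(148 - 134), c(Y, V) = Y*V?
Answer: 7/29 ≈ 0.24138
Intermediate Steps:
c(Y, V) = V*Y
R(T) = T/7 (R(T) = (2*T)/14 = (2*T)*(1/14) = T/7)
1/R(c(3, 13) - 1*10) = 1/((13*3 - 1*10)/7) = 1/((39 - 10)/7) = 1/((⅐)*29) = 1/(29/7) = 7/29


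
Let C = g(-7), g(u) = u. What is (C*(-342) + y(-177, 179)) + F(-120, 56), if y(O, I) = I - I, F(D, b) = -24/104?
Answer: 31119/13 ≈ 2393.8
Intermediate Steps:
F(D, b) = -3/13 (F(D, b) = -24*1/104 = -3/13)
C = -7
y(O, I) = 0
(C*(-342) + y(-177, 179)) + F(-120, 56) = (-7*(-342) + 0) - 3/13 = (2394 + 0) - 3/13 = 2394 - 3/13 = 31119/13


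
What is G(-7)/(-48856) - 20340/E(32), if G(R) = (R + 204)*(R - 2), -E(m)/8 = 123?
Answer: 210549/10168 ≈ 20.707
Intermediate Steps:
E(m) = -984 (E(m) = -8*123 = -984)
G(R) = (-2 + R)*(204 + R) (G(R) = (204 + R)*(-2 + R) = (-2 + R)*(204 + R))
G(-7)/(-48856) - 20340/E(32) = (-408 + (-7)**2 + 202*(-7))/(-48856) - 20340/(-984) = (-408 + 49 - 1414)*(-1/48856) - 20340*(-1/984) = -1773*(-1/48856) + 1695/82 = 9/248 + 1695/82 = 210549/10168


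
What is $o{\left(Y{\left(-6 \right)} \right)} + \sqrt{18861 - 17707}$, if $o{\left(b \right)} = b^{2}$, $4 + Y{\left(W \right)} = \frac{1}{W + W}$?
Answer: $\frac{2401}{144} + \sqrt{1154} \approx 50.644$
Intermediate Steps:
$Y{\left(W \right)} = -4 + \frac{1}{2 W}$ ($Y{\left(W \right)} = -4 + \frac{1}{W + W} = -4 + \frac{1}{2 W}$)
$o{\left(Y{\left(-6 \right)} \right)} + \sqrt{18861 - 17707} = \left(-4 + \frac{1}{2 \left(-6\right)}\right)^{2} + \sqrt{18861 - 17707} = \left(-4 + \frac{1}{2} \left(- \frac{1}{6}\right)\right)^{2} + \sqrt{1154} = \left(-4 - \frac{1}{12}\right)^{2} + \sqrt{1154} = \left(- \frac{49}{12}\right)^{2} + \sqrt{1154} = \frac{2401}{144} + \sqrt{1154}$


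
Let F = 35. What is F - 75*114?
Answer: -8515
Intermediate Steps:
F - 75*114 = 35 - 75*114 = 35 - 8550 = -8515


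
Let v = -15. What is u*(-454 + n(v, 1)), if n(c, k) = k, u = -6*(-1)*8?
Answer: -21744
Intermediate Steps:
u = 48 (u = 6*8 = 48)
u*(-454 + n(v, 1)) = 48*(-454 + 1) = 48*(-453) = -21744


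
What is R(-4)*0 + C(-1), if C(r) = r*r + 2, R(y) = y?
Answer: 3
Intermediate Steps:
C(r) = 2 + r² (C(r) = r² + 2 = 2 + r²)
R(-4)*0 + C(-1) = -4*0 + (2 + (-1)²) = 0 + (2 + 1) = 0 + 3 = 3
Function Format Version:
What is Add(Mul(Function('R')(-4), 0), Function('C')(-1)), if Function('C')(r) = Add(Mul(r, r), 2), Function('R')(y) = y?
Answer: 3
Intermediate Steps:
Function('C')(r) = Add(2, Pow(r, 2)) (Function('C')(r) = Add(Pow(r, 2), 2) = Add(2, Pow(r, 2)))
Add(Mul(Function('R')(-4), 0), Function('C')(-1)) = Add(Mul(-4, 0), Add(2, Pow(-1, 2))) = Add(0, Add(2, 1)) = Add(0, 3) = 3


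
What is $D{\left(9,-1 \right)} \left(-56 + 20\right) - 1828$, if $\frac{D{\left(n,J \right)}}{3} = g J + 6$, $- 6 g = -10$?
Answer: $-2296$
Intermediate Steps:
$g = \frac{5}{3}$ ($g = \left(- \frac{1}{6}\right) \left(-10\right) = \frac{5}{3} \approx 1.6667$)
$D{\left(n,J \right)} = 18 + 5 J$ ($D{\left(n,J \right)} = 3 \left(\frac{5 J}{3} + 6\right) = 3 \left(6 + \frac{5 J}{3}\right) = 18 + 5 J$)
$D{\left(9,-1 \right)} \left(-56 + 20\right) - 1828 = \left(18 + 5 \left(-1\right)\right) \left(-56 + 20\right) - 1828 = \left(18 - 5\right) \left(-36\right) - 1828 = 13 \left(-36\right) - 1828 = -468 - 1828 = -2296$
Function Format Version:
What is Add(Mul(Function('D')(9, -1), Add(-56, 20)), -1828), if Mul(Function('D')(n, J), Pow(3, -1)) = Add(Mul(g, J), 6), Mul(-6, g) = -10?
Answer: -2296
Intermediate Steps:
g = Rational(5, 3) (g = Mul(Rational(-1, 6), -10) = Rational(5, 3) ≈ 1.6667)
Function('D')(n, J) = Add(18, Mul(5, J)) (Function('D')(n, J) = Mul(3, Add(Mul(Rational(5, 3), J), 6)) = Mul(3, Add(6, Mul(Rational(5, 3), J))) = Add(18, Mul(5, J)))
Add(Mul(Function('D')(9, -1), Add(-56, 20)), -1828) = Add(Mul(Add(18, Mul(5, -1)), Add(-56, 20)), -1828) = Add(Mul(Add(18, -5), -36), -1828) = Add(Mul(13, -36), -1828) = Add(-468, -1828) = -2296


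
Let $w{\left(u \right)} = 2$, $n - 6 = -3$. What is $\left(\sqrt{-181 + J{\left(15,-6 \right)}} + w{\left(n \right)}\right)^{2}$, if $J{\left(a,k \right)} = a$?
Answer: $\left(2 + i \sqrt{166}\right)^{2} \approx -162.0 + 51.536 i$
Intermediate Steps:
$n = 3$ ($n = 6 - 3 = 3$)
$\left(\sqrt{-181 + J{\left(15,-6 \right)}} + w{\left(n \right)}\right)^{2} = \left(\sqrt{-181 + 15} + 2\right)^{2} = \left(\sqrt{-166} + 2\right)^{2} = \left(i \sqrt{166} + 2\right)^{2} = \left(2 + i \sqrt{166}\right)^{2}$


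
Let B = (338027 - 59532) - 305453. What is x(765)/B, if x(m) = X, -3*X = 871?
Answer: 871/80874 ≈ 0.010770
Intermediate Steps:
X = -871/3 (X = -⅓*871 = -871/3 ≈ -290.33)
x(m) = -871/3
B = -26958 (B = 278495 - 305453 = -26958)
x(765)/B = -871/3/(-26958) = -871/3*(-1/26958) = 871/80874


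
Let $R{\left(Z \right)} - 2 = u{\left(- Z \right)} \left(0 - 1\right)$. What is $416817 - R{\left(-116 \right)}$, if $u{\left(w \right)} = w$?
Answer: $416931$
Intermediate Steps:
$R{\left(Z \right)} = 2 + Z$ ($R{\left(Z \right)} = 2 + - Z \left(0 - 1\right) = 2 + - Z \left(-1\right) = 2 + Z$)
$416817 - R{\left(-116 \right)} = 416817 - \left(2 - 116\right) = 416817 - -114 = 416817 + 114 = 416931$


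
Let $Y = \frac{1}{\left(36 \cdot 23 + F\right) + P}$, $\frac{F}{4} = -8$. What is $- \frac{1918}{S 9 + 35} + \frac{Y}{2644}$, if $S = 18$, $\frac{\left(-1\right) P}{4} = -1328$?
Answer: $- \frac{30974840539}{3181461744} \approx -9.736$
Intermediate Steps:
$F = -32$ ($F = 4 \left(-8\right) = -32$)
$P = 5312$ ($P = \left(-4\right) \left(-1328\right) = 5312$)
$Y = \frac{1}{6108}$ ($Y = \frac{1}{\left(36 \cdot 23 - 32\right) + 5312} = \frac{1}{\left(828 - 32\right) + 5312} = \frac{1}{796 + 5312} = \frac{1}{6108} \approx 0.00016372$)
$- \frac{1918}{S 9 + 35} + \frac{Y}{2644} = - \frac{1918}{18 \cdot 9 + 35} + \frac{1}{6108 \cdot 2644} = - \frac{1918}{162 + 35} + \frac{1}{6108} \cdot \frac{1}{2644} = - \frac{1918}{197} + \frac{1}{16149552} = - \frac{30974840539}{3181461744}$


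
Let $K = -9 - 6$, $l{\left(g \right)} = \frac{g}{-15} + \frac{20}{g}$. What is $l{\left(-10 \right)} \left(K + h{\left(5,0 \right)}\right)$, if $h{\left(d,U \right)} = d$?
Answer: $\frac{40}{3} \approx 13.333$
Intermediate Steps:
$l{\left(g \right)} = \frac{20}{g} - \frac{g}{15}$ ($l{\left(g \right)} = g \left(- \frac{1}{15}\right) + \frac{20}{g} = - \frac{g}{15} + \frac{20}{g} = \frac{20}{g} - \frac{g}{15}$)
$K = -15$ ($K = -9 - 6 = -15$)
$l{\left(-10 \right)} \left(K + h{\left(5,0 \right)}\right) = \left(\frac{20}{-10} - - \frac{2}{3}\right) \left(-15 + 5\right) = \left(20 \left(- \frac{1}{10}\right) + \frac{2}{3}\right) \left(-10\right) = \left(-2 + \frac{2}{3}\right) \left(-10\right) = \left(- \frac{4}{3}\right) \left(-10\right) = \frac{40}{3}$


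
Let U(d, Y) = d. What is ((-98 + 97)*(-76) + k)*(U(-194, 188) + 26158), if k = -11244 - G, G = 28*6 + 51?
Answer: -295652068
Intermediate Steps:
G = 219 (G = 168 + 51 = 219)
k = -11463 (k = -11244 - 1*219 = -11244 - 219 = -11463)
((-98 + 97)*(-76) + k)*(U(-194, 188) + 26158) = ((-98 + 97)*(-76) - 11463)*(-194 + 26158) = (-1*(-76) - 11463)*25964 = (76 - 11463)*25964 = -11387*25964 = -295652068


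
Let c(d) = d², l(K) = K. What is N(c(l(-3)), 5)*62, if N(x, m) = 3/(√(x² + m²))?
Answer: 93*√106/53 ≈ 18.066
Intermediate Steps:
N(x, m) = 3/√(m² + x²) (N(x, m) = 3/(√(m² + x²)) = 3/√(m² + x²))
N(c(l(-3)), 5)*62 = (3/√(5² + ((-3)²)²))*62 = (3/√(25 + 9²))*62 = (3/√(25 + 81))*62 = (3/√106)*62 = (3*(√106/106))*62 = (3*√106/106)*62 = 93*√106/53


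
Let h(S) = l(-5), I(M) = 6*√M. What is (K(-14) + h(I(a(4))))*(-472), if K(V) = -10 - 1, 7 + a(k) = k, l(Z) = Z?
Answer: 7552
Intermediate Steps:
a(k) = -7 + k
h(S) = -5
K(V) = -11
(K(-14) + h(I(a(4))))*(-472) = (-11 - 5)*(-472) = -16*(-472) = 7552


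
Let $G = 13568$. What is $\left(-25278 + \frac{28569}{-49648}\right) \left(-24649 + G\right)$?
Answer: $\frac{129971918979}{464} \approx 2.8011 \cdot 10^{8}$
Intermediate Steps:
$\left(-25278 + \frac{28569}{-49648}\right) \left(-24649 + G\right) = \left(-25278 + \frac{28569}{-49648}\right) \left(-24649 + 13568\right) = \left(-25278 + 28569 \left(- \frac{1}{49648}\right)\right) \left(-11081\right) = \left(-25278 - \frac{267}{464}\right) \left(-11081\right) = \left(- \frac{11729259}{464}\right) \left(-11081\right) = \frac{129971918979}{464}$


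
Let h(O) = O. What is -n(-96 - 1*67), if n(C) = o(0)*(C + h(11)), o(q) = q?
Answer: 0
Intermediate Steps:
n(C) = 0 (n(C) = 0*(C + 11) = 0*(11 + C) = 0)
-n(-96 - 1*67) = -1*0 = 0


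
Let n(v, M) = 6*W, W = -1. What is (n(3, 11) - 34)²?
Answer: 1600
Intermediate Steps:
n(v, M) = -6 (n(v, M) = 6*(-1) = -6)
(n(3, 11) - 34)² = (-6 - 34)² = (-40)² = 1600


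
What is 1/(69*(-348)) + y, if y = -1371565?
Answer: -32934018781/24012 ≈ -1.3716e+6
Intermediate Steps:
1/(69*(-348)) + y = 1/(69*(-348)) - 1371565 = 1/(-24012) - 1371565 = -1/24012 - 1371565 = -32934018781/24012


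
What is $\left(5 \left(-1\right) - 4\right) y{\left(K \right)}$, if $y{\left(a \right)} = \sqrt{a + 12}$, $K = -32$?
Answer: $- 18 i \sqrt{5} \approx - 40.249 i$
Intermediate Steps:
$y{\left(a \right)} = \sqrt{12 + a}$
$\left(5 \left(-1\right) - 4\right) y{\left(K \right)} = \left(5 \left(-1\right) - 4\right) \sqrt{12 - 32} = \left(-5 - 4\right) \sqrt{-20} = - 9 \cdot 2 i \sqrt{5} = - 18 i \sqrt{5}$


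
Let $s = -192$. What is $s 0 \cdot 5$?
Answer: $0$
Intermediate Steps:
$s 0 \cdot 5 = - 192 \cdot 0 \cdot 5 = \left(-192\right) 0 = 0$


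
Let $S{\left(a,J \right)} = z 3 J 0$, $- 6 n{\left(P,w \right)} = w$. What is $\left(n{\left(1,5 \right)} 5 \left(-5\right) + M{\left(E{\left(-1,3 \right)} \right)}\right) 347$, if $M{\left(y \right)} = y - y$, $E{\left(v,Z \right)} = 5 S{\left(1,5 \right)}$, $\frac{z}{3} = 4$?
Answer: $\frac{43375}{6} \approx 7229.2$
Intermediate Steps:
$z = 12$ ($z = 3 \cdot 4 = 12$)
$n{\left(P,w \right)} = - \frac{w}{6}$
$S{\left(a,J \right)} = 0$ ($S{\left(a,J \right)} = 12 \cdot 3 J 0 = 36 \cdot 0 = 0$)
$E{\left(v,Z \right)} = 0$ ($E{\left(v,Z \right)} = 5 \cdot 0 = 0$)
$M{\left(y \right)} = 0$
$\left(n{\left(1,5 \right)} 5 \left(-5\right) + M{\left(E{\left(-1,3 \right)} \right)}\right) 347 = \left(\left(- \frac{1}{6}\right) 5 \cdot 5 \left(-5\right) + 0\right) 347 = \left(\left(- \frac{5}{6}\right) 5 \left(-5\right) + 0\right) 347 = \left(\left(- \frac{25}{6}\right) \left(-5\right) + 0\right) 347 = \left(\frac{125}{6} + 0\right) 347 = \frac{125}{6} \cdot 347 = \frac{43375}{6}$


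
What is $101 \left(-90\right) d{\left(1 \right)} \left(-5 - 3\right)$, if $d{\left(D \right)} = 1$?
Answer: $72720$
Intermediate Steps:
$101 \left(-90\right) d{\left(1 \right)} \left(-5 - 3\right) = 101 \left(-90\right) 1 \left(-5 - 3\right) = - 9090 \cdot 1 \left(-5 - 3\right) = - 9090 \cdot 1 \left(-8\right) = \left(-9090\right) \left(-8\right) = 72720$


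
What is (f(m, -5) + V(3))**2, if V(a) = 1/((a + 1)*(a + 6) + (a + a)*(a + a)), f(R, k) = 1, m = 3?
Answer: 5329/5184 ≈ 1.0280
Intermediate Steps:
V(a) = 1/(4*a**2 + (1 + a)*(6 + a)) (V(a) = 1/((1 + a)*(6 + a) + (2*a)*(2*a)) = 1/((1 + a)*(6 + a) + 4*a**2) = 1/(4*a**2 + (1 + a)*(6 + a)))
(f(m, -5) + V(3))**2 = (1 + 1/(6 + 5*3**2 + 7*3))**2 = (1 + 1/(6 + 5*9 + 21))**2 = (1 + 1/(6 + 45 + 21))**2 = (1 + 1/72)**2 = (73/72)**2 = 5329/5184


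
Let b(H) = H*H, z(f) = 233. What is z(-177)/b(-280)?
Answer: 233/78400 ≈ 0.0029719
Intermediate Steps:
b(H) = H²
z(-177)/b(-280) = 233/((-280)²) = 233/78400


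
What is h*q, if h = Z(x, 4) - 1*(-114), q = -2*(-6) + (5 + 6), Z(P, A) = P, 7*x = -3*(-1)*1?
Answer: 18423/7 ≈ 2631.9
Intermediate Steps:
x = 3/7 (x = (-3*(-1)*1)/7 = (3*1)/7 = (1/7)*3 = 3/7 ≈ 0.42857)
q = 23 (q = 12 + 11 = 23)
h = 801/7 (h = 3/7 - 1*(-114) = 3/7 + 114 = 801/7 ≈ 114.43)
h*q = (801/7)*23 = 18423/7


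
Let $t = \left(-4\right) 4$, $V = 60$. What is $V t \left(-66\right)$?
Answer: $63360$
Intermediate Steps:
$t = -16$
$V t \left(-66\right) = 60 \left(-16\right) \left(-66\right) = \left(-960\right) \left(-66\right) = 63360$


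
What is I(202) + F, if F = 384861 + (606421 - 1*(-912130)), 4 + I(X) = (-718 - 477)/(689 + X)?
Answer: 1695935333/891 ≈ 1.9034e+6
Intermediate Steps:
I(X) = -4 - 1195/(689 + X) (I(X) = -4 + (-718 - 477)/(689 + X) = -4 - 1195/(689 + X))
F = 1903412 (F = 384861 + (606421 + 912130) = 384861 + 1518551 = 1903412)
I(202) + F = (-3951 - 4*202)/(689 + 202) + 1903412 = (-3951 - 808)/891 + 1903412 = (1/891)*(-4759) + 1903412 = -4759/891 + 1903412 = 1695935333/891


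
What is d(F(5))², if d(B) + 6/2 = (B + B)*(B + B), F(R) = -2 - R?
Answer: 37249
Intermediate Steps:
d(B) = -3 + 4*B² (d(B) = -3 + (B + B)*(B + B) = -3 + (2*B)*(2*B) = -3 + 4*B²)
d(F(5))² = (-3 + 4*(-2 - 1*5)²)² = (-3 + 4*(-2 - 5)²)² = (-3 + 4*(-7)²)² = (-3 + 4*49)² = (-3 + 196)² = 193² = 37249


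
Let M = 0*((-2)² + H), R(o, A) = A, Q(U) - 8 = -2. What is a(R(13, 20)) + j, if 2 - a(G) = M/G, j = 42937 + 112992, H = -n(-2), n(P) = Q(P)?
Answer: 155931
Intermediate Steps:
Q(U) = 6 (Q(U) = 8 - 2 = 6)
n(P) = 6
H = -6 (H = -1*6 = -6)
M = 0 (M = 0*((-2)² - 6) = 0*(4 - 6) = 0*(-2) = 0)
j = 155929
a(G) = 2 (a(G) = 2 - 0/G = 2 - 1*0 = 2 + 0 = 2)
a(R(13, 20)) + j = 2 + 155929 = 155931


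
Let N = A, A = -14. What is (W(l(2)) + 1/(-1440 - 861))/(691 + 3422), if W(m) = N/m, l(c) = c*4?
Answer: -16111/37856052 ≈ -0.00042559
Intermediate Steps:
l(c) = 4*c
N = -14
W(m) = -14/m
(W(l(2)) + 1/(-1440 - 861))/(691 + 3422) = (-14/(4*2) + 1/(-1440 - 861))/(691 + 3422) = (-14/8 + 1/(-2301))/4113 = (-14*⅛ - 1/2301)*(1/4113) = (-7/4 - 1/2301)*(1/4113) = -16111/9204*1/4113 = -16111/37856052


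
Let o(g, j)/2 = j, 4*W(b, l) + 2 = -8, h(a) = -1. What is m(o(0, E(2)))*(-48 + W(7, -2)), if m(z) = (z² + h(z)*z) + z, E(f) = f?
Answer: -808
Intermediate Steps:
W(b, l) = -5/2 (W(b, l) = -½ + (¼)*(-8) = -½ - 2 = -5/2)
o(g, j) = 2*j
m(z) = z² (m(z) = (z² - z) + z = z²)
m(o(0, E(2)))*(-48 + W(7, -2)) = (2*2)²*(-48 - 5/2) = 4²*(-101/2) = 16*(-101/2) = -808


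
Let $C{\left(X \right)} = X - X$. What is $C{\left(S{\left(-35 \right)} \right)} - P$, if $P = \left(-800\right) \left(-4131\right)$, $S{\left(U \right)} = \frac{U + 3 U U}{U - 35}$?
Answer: $-3304800$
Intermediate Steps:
$S{\left(U \right)} = \frac{U + 3 U^{2}}{-35 + U}$
$P = 3304800$
$C{\left(X \right)} = 0$
$C{\left(S{\left(-35 \right)} \right)} - P = 0 - 3304800 = -3304800$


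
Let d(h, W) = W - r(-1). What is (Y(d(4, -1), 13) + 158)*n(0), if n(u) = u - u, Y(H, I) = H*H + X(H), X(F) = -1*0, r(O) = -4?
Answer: 0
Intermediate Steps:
X(F) = 0
d(h, W) = 4 + W (d(h, W) = W - 1*(-4) = W + 4 = 4 + W)
Y(H, I) = H**2 (Y(H, I) = H*H + 0 = H**2 + 0 = H**2)
n(u) = 0
(Y(d(4, -1), 13) + 158)*n(0) = ((4 - 1)**2 + 158)*0 = (3**2 + 158)*0 = (9 + 158)*0 = 167*0 = 0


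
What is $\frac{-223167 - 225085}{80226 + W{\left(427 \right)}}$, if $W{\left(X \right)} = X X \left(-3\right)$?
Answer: $\frac{448252}{466761} \approx 0.96035$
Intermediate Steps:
$W{\left(X \right)} = - 3 X^{2}$ ($W{\left(X \right)} = X^{2} \left(-3\right) = - 3 X^{2}$)
$\frac{-223167 - 225085}{80226 + W{\left(427 \right)}} = \frac{-223167 - 225085}{80226 - 3 \cdot 427^{2}} = - \frac{448252}{80226 - 546987} = - \frac{448252}{-466761} = \left(-448252\right) \left(- \frac{1}{466761}\right) = \frac{448252}{466761}$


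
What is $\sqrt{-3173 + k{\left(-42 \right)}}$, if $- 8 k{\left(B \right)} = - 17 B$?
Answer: $\frac{i \sqrt{13049}}{2} \approx 57.116 i$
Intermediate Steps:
$k{\left(B \right)} = \frac{17 B}{8}$ ($k{\left(B \right)} = - \frac{\left(-17\right) B}{8} = \frac{17 B}{8}$)
$\sqrt{-3173 + k{\left(-42 \right)}} = \sqrt{-3173 + \frac{17}{8} \left(-42\right)} = \sqrt{-3173 - \frac{357}{4}} = \sqrt{- \frac{13049}{4}} = \frac{i \sqrt{13049}}{2}$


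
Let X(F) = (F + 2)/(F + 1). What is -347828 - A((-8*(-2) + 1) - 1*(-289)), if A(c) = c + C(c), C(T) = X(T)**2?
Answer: -32811376230/94249 ≈ -3.4814e+5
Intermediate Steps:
X(F) = (2 + F)/(1 + F)
C(T) = (2 + T)**2/(1 + T)**2 (C(T) = ((2 + T)/(1 + T))**2 = (2 + T)**2/(1 + T)**2)
A(c) = c + (2 + c)**2/(1 + c)**2
-347828 - A((-8*(-2) + 1) - 1*(-289)) = -347828 - (((-8*(-2) + 1) - 1*(-289)) + (2 + ((-8*(-2) + 1) - 1*(-289)))**2/(1 + ((-8*(-2) + 1) - 1*(-289)))**2) = -347828 - (((16 + 1) + 289) + (2 + ((16 + 1) + 289))**2/(1 + ((16 + 1) + 289))**2) = -347828 - ((17 + 289) + (2 + (17 + 289))**2/(1 + (17 + 289))**2) = -347828 - (306 + (2 + 306)**2/(1 + 306)**2) = -347828 - (306 + 308**2/307**2) = -347828 - (306 + (1/94249)*94864) = -347828 - (306 + 94864/94249) = -347828 - 1*28935058/94249 = -347828 - 28935058/94249 = -32811376230/94249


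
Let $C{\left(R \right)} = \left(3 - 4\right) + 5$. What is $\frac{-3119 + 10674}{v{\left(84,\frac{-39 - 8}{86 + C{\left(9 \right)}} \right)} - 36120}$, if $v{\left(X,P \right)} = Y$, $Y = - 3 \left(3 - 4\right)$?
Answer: $- \frac{7555}{36117} \approx -0.20918$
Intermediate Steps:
$C{\left(R \right)} = 4$ ($C{\left(R \right)} = -1 + 5 = 4$)
$Y = 3$ ($Y = \left(-3\right) \left(-1\right) = 3$)
$v{\left(X,P \right)} = 3$
$\frac{-3119 + 10674}{v{\left(84,\frac{-39 - 8}{86 + C{\left(9 \right)}} \right)} - 36120} = \frac{-3119 + 10674}{3 - 36120} = \frac{7555}{-36117} = 7555 \left(- \frac{1}{36117}\right) = - \frac{7555}{36117}$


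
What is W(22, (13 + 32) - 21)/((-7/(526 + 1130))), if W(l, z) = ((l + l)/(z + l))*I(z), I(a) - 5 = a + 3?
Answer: -50688/7 ≈ -7241.1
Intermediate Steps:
I(a) = 8 + a (I(a) = 5 + (a + 3) = 5 + (3 + a) = 8 + a)
W(l, z) = 2*l*(8 + z)/(l + z) (W(l, z) = ((l + l)/(z + l))*(8 + z) = ((2*l)/(l + z))*(8 + z) = (2*l/(l + z))*(8 + z) = 2*l*(8 + z)/(l + z))
W(22, (13 + 32) - 21)/((-7/(526 + 1130))) = (2*22*(8 + ((13 + 32) - 21))/(22 + ((13 + 32) - 21)))/((-7/(526 + 1130))) = (2*22*(8 + (45 - 21))/(22 + (45 - 21)))/((-7/1656)) = (2*22*(8 + 24)/(22 + 24))/((-7*1/1656)) = (2*22*32/46)/(-7/1656) = (2*22*(1/46)*32)*(-1656/7) = (704/23)*(-1656/7) = -50688/7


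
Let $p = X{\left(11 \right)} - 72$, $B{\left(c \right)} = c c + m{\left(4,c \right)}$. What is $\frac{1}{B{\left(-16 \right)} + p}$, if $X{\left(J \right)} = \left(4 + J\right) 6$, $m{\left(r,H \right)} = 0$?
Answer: $\frac{1}{274} \approx 0.0036496$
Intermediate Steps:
$B{\left(c \right)} = c^{2}$ ($B{\left(c \right)} = c c + 0 = c^{2} + 0 = c^{2}$)
$X{\left(J \right)} = 24 + 6 J$
$p = 18$ ($p = \left(24 + 6 \cdot 11\right) - 72 = \left(24 + 66\right) - 72 = 90 - 72 = 18$)
$\frac{1}{B{\left(-16 \right)} + p} = \frac{1}{\left(-16\right)^{2} + 18} = \frac{1}{256 + 18} = \frac{1}{274}$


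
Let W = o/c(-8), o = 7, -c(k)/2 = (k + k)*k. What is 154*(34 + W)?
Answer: 669669/128 ≈ 5231.8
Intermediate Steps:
c(k) = -4*k² (c(k) = -2*(k + k)*k = -2*2*k*k = -4*k²)
W = -7/256 (W = 7/((-4*(-8)²)) = 7/((-4*64)) = 7/(-256) = 7*(-1/256) = -7/256 ≈ -0.027344)
154*(34 + W) = 154*(34 - 7/256) = 154*(8697/256) = 669669/128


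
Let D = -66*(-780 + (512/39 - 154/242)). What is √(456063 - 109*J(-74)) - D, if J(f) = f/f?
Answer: -658522/13 + √455954 ≈ -49980.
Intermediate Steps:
J(f) = 1
D = 658522/13 (D = -66*(-780 + (512*(1/39) - 154*1/242)) = -66*(-780 + (512/39 - 7/11)) = -66*(-780 + 5359/429) = -66*(-329261/429) = 658522/13 ≈ 50656.)
√(456063 - 109*J(-74)) - D = √(456063 - 109*1) - 1*658522/13 = √(456063 - 109) - 658522/13 = √455954 - 658522/13 = -658522/13 + √455954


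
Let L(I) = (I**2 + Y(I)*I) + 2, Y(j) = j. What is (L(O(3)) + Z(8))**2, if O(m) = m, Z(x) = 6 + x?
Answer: 1156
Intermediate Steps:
L(I) = 2 + 2*I**2 (L(I) = (I**2 + I*I) + 2 = (I**2 + I**2) + 2 = 2*I**2 + 2 = 2 + 2*I**2)
(L(O(3)) + Z(8))**2 = ((2 + 2*3**2) + (6 + 8))**2 = ((2 + 2*9) + 14)**2 = ((2 + 18) + 14)**2 = (20 + 14)**2 = 34**2 = 1156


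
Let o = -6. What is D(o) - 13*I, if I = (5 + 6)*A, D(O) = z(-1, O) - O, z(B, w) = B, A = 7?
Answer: -996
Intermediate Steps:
D(O) = -1 - O
I = 77 (I = (5 + 6)*7 = 11*7 = 77)
D(o) - 13*I = (-1 - 1*(-6)) - 13*77 = (-1 + 6) - 1001 = 5 - 1001 = -996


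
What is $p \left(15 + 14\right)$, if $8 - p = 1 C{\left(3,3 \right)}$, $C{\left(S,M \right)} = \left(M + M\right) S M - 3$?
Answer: $-1247$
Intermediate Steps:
$C{\left(S,M \right)} = -3 + 2 S M^{2}$ ($C{\left(S,M \right)} = 2 M S M - 3 = 2 S M^{2} - 3 = -3 + 2 S M^{2}$)
$p = -43$ ($p = 8 - 1 \left(-3 + 2 \cdot 3 \cdot 3^{2}\right) = 8 - 1 \left(-3 + 2 \cdot 3 \cdot 9\right) = 8 - 1 \left(-3 + 54\right) = 8 - 1 \cdot 51 = 8 - 51 = -43$)
$p \left(15 + 14\right) = - 43 \left(15 + 14\right) = \left(-43\right) 29 = -1247$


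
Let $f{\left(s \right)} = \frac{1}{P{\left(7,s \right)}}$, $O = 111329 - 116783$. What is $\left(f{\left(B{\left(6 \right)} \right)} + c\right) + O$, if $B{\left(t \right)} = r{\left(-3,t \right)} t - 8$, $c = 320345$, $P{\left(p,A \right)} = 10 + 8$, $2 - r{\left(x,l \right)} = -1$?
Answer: $\frac{5668039}{18} \approx 3.1489 \cdot 10^{5}$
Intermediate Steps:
$r{\left(x,l \right)} = 3$ ($r{\left(x,l \right)} = 2 - -1 = 2 + 1 = 3$)
$O = -5454$ ($O = 111329 - 116783 = -5454$)
$P{\left(p,A \right)} = 18$
$B{\left(t \right)} = -8 + 3 t$ ($B{\left(t \right)} = 3 t - 8 = -8 + 3 t$)
$f{\left(s \right)} = \frac{1}{18}$
$\left(f{\left(B{\left(6 \right)} \right)} + c\right) + O = \left(\frac{1}{18} + 320345\right) - 5454 = \frac{5766211}{18} - 5454 = \frac{5668039}{18}$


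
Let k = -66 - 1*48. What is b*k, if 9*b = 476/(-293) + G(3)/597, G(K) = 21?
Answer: 1173858/58307 ≈ 20.132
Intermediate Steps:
k = -114 (k = -66 - 48 = -114)
b = -10297/58307 (b = (476/(-293) + 21/597)/9 = (476*(-1/293) + 21*(1/597))/9 = (-476/293 + 7/199)/9 = (⅑)*(-92673/58307) = -10297/58307 ≈ -0.17660)
b*k = -10297/58307*(-114) = 1173858/58307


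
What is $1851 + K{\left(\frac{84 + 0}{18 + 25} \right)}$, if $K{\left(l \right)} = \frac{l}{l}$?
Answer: $1852$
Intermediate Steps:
$K{\left(l \right)} = 1$
$1851 + K{\left(\frac{84 + 0}{18 + 25} \right)} = 1851 + 1 = 1852$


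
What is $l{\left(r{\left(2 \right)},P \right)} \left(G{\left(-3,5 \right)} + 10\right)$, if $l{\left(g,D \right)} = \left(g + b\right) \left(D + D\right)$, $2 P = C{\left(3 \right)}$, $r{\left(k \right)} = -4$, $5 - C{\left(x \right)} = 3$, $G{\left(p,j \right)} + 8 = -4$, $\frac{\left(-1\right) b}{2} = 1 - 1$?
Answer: $16$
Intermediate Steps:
$b = 0$ ($b = - 2 \left(1 - 1\right) = \left(-2\right) 0 = 0$)
$G{\left(p,j \right)} = -12$ ($G{\left(p,j \right)} = -8 - 4 = -12$)
$C{\left(x \right)} = 2$ ($C{\left(x \right)} = 5 - 3 = 2$)
$P = 1$ ($P = \frac{1}{2} \cdot 2 = 1$)
$l{\left(g,D \right)} = 2 D g$ ($l{\left(g,D \right)} = \left(g + 0\right) \left(D + D\right) = g 2 D = 2 D g$)
$l{\left(r{\left(2 \right)},P \right)} \left(G{\left(-3,5 \right)} + 10\right) = 2 \cdot 1 \left(-4\right) \left(-12 + 10\right) = \left(-8\right) \left(-2\right) = 16$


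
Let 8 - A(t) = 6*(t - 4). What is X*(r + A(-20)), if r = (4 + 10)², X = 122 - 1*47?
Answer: 26100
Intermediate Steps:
X = 75 (X = 122 - 47 = 75)
A(t) = 32 - 6*t (A(t) = 8 - 6*(t - 4) = 8 - 6*(-4 + t) = 8 - (-24 + 6*t) = 8 + (24 - 6*t) = 32 - 6*t)
r = 196 (r = 14² = 196)
X*(r + A(-20)) = 75*(196 + (32 - 6*(-20))) = 75*(196 + (32 + 120)) = 75*(196 + 152) = 75*348 = 26100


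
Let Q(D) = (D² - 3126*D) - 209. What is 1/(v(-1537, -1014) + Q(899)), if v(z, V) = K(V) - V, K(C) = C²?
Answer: -1/973072 ≈ -1.0277e-6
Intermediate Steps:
v(z, V) = V² - V
Q(D) = -209 + D² - 3126*D
1/(v(-1537, -1014) + Q(899)) = 1/(-1014*(-1 - 1014) + (-209 + 899² - 3126*899)) = 1/(-1014*(-1015) + (-209 + 808201 - 2810274)) = 1/(1029210 - 2002282) = 1/(-973072) = -1/973072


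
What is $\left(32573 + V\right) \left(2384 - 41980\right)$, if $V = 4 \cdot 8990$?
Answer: $-2713632668$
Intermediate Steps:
$V = 35960$
$\left(32573 + V\right) \left(2384 - 41980\right) = \left(32573 + 35960\right) \left(2384 - 41980\right) = 68533 \left(-39596\right) = -2713632668$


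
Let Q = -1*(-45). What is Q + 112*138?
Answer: 15501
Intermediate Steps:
Q = 45
Q + 112*138 = 45 + 112*138 = 45 + 15456 = 15501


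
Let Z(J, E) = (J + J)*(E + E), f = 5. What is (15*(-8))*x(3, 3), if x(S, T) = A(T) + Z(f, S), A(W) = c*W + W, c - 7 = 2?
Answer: -10800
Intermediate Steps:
c = 9 (c = 7 + 2 = 9)
A(W) = 10*W (A(W) = 9*W + W = 10*W)
Z(J, E) = 4*E*J (Z(J, E) = (2*J)*(2*E) = 4*E*J)
x(S, T) = 10*T + 20*S (x(S, T) = 10*T + 4*S*5 = 10*T + 20*S)
(15*(-8))*x(3, 3) = (15*(-8))*(10*3 + 20*3) = -120*(30 + 60) = -120*90 = -10800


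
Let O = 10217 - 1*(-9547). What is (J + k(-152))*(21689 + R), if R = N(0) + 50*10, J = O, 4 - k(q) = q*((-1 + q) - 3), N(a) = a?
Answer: -87513416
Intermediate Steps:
k(q) = 4 - q*(-4 + q) (k(q) = 4 - q*((-1 + q) - 3) = 4 - q*(-4 + q))
O = 19764 (O = 10217 + 9547 = 19764)
J = 19764
R = 500 (R = 0 + 50*10 = 0 + 500 = 500)
(J + k(-152))*(21689 + R) = (19764 + (4 - 1*(-152)² + 4*(-152)))*(21689 + 500) = (19764 + (4 - 1*23104 - 608))*22189 = (19764 + (4 - 23104 - 608))*22189 = (19764 - 23708)*22189 = -3944*22189 = -87513416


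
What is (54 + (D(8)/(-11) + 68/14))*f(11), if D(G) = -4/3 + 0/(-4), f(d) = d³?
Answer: 1648504/21 ≈ 78500.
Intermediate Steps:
D(G) = -4/3 (D(G) = -4*⅓ + 0*(-¼) = -4/3 + 0 = -4/3)
(54 + (D(8)/(-11) + 68/14))*f(11) = (54 + (-4/3/(-11) + 68/14))*11³ = (54 + (-4/3*(-1/11) + 68*(1/14)))*1331 = (54 + (4/33 + 34/7))*1331 = (54 + 1150/231)*1331 = (13624/231)*1331 = 1648504/21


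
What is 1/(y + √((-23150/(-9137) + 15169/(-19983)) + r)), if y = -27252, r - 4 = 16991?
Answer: -2487898727046/67798664434212121 - √566624228386333550082/135597328868424242 ≈ -3.6871e-5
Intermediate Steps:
r = 16995 (r = 4 + 16991 = 16995)
1/(y + √((-23150/(-9137) + 15169/(-19983)) + r)) = 1/(-27252 + √((-23150/(-9137) + 15169/(-19983)) + 16995)) = 1/(-27252 + √((-23150*(-1/9137) + 15169*(-1/19983)) + 16995)) = 1/(-27252 + √((23150/9137 - 15169/19983) + 16995)) = 1/(-27252 + √(324007297/182584671 + 16995)) = 1/(-27252 + √(3103350490942/182584671)) = 1/(-27252 + √566624228386333550082/182584671)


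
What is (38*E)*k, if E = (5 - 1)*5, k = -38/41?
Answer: -28880/41 ≈ -704.39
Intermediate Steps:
k = -38/41 (k = -38*1/41 = -38/41 ≈ -0.92683)
E = 20 (E = 4*5 = 20)
(38*E)*k = (38*20)*(-38/41) = 760*(-38/41) = -28880/41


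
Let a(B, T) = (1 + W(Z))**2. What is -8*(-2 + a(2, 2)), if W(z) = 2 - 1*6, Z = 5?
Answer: -56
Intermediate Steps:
W(z) = -4 (W(z) = 2 - 6 = -4)
a(B, T) = 9 (a(B, T) = (1 - 4)**2 = (-3)**2 = 9)
-8*(-2 + a(2, 2)) = -8*(-2 + 9) = -8*7 = -56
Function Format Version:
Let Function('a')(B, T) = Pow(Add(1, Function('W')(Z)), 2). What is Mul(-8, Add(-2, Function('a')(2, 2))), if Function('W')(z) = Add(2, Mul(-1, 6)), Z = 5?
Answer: -56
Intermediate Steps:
Function('W')(z) = -4 (Function('W')(z) = Add(2, -6) = -4)
Function('a')(B, T) = 9 (Function('a')(B, T) = Pow(Add(1, -4), 2) = Pow(-3, 2) = 9)
Mul(-8, Add(-2, Function('a')(2, 2))) = Mul(-8, Add(-2, 9)) = Mul(-8, 7) = -56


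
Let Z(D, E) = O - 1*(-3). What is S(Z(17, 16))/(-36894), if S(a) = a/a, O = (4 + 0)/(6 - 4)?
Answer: -1/36894 ≈ -2.7105e-5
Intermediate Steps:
O = 2 (O = 4/2 = 4*(½) = 2)
Z(D, E) = 5 (Z(D, E) = 2 - 1*(-3) = 2 + 3 = 5)
S(a) = 1
S(Z(17, 16))/(-36894) = 1/(-36894) = 1*(-1/36894) = -1/36894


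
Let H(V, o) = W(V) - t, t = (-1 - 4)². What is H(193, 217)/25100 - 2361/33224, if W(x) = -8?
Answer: -15089373/208480600 ≈ -0.072378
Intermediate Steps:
t = 25 (t = (-5)² = 25)
H(V, o) = -33 (H(V, o) = -8 - 1*25 = -8 - 25 = -33)
H(193, 217)/25100 - 2361/33224 = -33/25100 - 2361/33224 = -15089373/208480600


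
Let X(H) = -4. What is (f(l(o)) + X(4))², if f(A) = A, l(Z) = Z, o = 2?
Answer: 4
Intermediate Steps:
(f(l(o)) + X(4))² = (2 - 4)² = (-2)² = 4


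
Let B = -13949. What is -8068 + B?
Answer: -22017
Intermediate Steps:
-8068 + B = -8068 - 13949 = -22017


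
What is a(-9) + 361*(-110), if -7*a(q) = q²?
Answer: -278051/7 ≈ -39722.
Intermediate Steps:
a(q) = -q²/7
a(-9) + 361*(-110) = -⅐*(-9)² + 361*(-110) = -⅐*81 - 39710 = -81/7 - 39710 = -278051/7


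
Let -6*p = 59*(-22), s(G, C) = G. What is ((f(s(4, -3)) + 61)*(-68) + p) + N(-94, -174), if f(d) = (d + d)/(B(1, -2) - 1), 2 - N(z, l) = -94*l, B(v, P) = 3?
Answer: -61673/3 ≈ -20558.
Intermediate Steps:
N(z, l) = 2 + 94*l (N(z, l) = 2 - (-94)*l = 2 + 94*l)
f(d) = d (f(d) = (d + d)/(3 - 1) = (2*d)/2 = (2*d)*(½) = d)
p = 649/3 (p = -59*(-22)/6 = -⅙*(-1298) = 649/3 ≈ 216.33)
((f(s(4, -3)) + 61)*(-68) + p) + N(-94, -174) = ((4 + 61)*(-68) + 649/3) + (2 + 94*(-174)) = (65*(-68) + 649/3) + (2 - 16356) = (-4420 + 649/3) - 16354 = -12611/3 - 16354 = -61673/3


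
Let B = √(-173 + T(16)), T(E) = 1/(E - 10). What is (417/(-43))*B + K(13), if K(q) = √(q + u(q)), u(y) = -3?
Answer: √10 - 139*I*√6222/86 ≈ 3.1623 - 127.49*I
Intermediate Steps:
T(E) = 1/(-10 + E)
B = I*√6222/6 (B = √(-173 + 1/(-10 + 16)) = √(-173 + 1/6) = √(-173 + ⅙) = √(-1037/6) = I*√6222/6 ≈ 13.147*I)
K(q) = √(-3 + q) (K(q) = √(q - 3) = √(-3 + q))
(417/(-43))*B + K(13) = (417/(-43))*(I*√6222/6) + √(-3 + 13) = (417*(-1/43))*(I*√6222/6) + √10 = -139*I*√6222/86 + √10 = √10 - 139*I*√6222/86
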